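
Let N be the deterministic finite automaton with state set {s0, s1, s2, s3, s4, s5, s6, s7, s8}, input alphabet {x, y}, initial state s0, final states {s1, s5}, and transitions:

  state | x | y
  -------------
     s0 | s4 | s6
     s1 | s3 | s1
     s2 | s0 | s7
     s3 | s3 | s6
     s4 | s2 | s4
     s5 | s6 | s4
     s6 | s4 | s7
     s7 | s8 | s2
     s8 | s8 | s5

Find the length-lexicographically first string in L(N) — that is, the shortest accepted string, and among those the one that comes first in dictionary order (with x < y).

yyxy

A breadth-first search from s0 reaches an accepting state first via the path s0 → s6 → s7 → s8 → s5 on input yyxy.
No string of length < 4 is accepted (BFS exhausts all shorter strings without reaching an accepting state), and yyxy is the lexicographically least accepting string of length 4.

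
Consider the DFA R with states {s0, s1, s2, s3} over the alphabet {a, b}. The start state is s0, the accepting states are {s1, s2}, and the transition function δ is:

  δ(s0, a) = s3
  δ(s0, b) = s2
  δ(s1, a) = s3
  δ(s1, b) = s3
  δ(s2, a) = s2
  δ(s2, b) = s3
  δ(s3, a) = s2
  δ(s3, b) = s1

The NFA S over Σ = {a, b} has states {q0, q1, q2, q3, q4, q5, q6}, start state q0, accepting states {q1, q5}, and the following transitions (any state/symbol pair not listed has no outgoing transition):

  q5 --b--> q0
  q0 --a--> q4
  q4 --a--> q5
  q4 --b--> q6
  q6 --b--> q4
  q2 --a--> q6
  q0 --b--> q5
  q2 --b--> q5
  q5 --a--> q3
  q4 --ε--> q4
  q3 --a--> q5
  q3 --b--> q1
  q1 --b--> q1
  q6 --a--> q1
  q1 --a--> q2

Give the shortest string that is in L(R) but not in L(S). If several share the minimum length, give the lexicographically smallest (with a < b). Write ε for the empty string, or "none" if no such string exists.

ab

The string ab is accepted by R but not by S.
No shorter string lies in the difference, and ab is the lexicographically first length-2 string in L(R) \ L(S).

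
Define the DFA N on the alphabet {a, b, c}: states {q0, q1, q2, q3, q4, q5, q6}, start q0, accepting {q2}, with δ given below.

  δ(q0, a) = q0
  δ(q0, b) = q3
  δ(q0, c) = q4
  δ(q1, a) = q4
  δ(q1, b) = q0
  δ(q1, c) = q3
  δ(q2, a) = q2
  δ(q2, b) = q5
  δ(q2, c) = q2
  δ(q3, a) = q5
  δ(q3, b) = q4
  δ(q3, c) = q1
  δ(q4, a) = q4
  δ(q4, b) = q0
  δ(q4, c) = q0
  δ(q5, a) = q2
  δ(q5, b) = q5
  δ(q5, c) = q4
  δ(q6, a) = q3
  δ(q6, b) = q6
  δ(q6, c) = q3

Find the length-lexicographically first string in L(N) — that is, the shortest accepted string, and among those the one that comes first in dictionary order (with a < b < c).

A breadth-first search from q0 reaches an accepting state first via the path q0 → q3 → q5 → q2 on input baa.
No string of length < 3 is accepted (BFS exhausts all shorter strings without reaching an accepting state), and baa is the lexicographically least accepting string of length 3.

baa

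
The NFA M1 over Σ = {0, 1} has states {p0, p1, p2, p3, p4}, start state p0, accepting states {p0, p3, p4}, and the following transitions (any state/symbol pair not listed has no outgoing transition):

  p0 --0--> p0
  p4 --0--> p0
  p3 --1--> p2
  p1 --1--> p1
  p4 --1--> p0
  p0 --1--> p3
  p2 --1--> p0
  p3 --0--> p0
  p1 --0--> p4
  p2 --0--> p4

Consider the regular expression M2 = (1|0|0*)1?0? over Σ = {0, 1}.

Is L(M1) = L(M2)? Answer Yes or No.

No

The string 100 is accepted by M1 but rejected by M2.
So L(M1) ≠ L(M2).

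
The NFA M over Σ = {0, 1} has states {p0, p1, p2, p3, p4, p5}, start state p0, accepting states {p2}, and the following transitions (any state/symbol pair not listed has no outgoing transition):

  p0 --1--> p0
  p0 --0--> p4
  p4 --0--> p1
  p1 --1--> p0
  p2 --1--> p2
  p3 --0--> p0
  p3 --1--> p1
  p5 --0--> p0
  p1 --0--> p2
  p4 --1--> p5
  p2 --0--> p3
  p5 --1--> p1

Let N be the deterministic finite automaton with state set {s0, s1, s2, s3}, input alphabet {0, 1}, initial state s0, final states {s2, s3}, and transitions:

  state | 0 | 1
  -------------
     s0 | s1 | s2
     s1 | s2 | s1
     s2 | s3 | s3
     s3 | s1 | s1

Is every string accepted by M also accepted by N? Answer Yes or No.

No

The string 0001 is in L(M) but not in L(N).
So L(M) ⊄ L(N).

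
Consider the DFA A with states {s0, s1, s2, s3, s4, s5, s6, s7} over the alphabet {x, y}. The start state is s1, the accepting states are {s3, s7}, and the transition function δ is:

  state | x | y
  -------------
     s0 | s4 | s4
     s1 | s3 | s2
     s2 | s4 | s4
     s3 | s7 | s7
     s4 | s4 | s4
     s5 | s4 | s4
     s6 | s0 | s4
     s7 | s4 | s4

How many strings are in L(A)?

3

The useful subgraph on states {s1, s3, s7} is acyclic, so L(A) is finite; the longest accepting path visits 3 useful states, giving maximum string length 2.
Counting accepting paths from s1 by length: 1 of length 1, 2 of length 2. Total 3.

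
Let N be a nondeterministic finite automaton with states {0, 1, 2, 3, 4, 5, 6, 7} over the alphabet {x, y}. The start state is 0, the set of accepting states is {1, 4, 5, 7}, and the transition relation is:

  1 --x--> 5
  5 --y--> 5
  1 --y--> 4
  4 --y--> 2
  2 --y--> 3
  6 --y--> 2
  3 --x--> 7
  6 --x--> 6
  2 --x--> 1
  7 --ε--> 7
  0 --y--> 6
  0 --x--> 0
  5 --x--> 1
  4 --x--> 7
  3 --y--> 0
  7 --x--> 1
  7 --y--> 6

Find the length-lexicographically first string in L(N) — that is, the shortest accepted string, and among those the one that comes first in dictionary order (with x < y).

A breadth-first search from 0 reaches an accepting state first via the path 0 → 6 → 2 → 1 on input yyx.
No string of length < 3 is accepted (BFS exhausts all shorter strings without reaching an accepting state), and yyx is the lexicographically least accepting string of length 3.

yyx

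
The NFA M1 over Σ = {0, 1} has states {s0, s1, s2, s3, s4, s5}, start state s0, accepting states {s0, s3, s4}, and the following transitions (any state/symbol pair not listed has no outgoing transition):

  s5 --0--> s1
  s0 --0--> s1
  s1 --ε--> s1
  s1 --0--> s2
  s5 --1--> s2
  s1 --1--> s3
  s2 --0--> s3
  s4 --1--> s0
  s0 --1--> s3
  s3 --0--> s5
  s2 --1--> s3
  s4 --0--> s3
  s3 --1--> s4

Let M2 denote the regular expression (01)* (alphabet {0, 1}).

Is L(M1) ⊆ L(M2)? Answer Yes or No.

The string 1 is in L(M1) but not in L(M2).
So L(M1) ⊄ L(M2).

No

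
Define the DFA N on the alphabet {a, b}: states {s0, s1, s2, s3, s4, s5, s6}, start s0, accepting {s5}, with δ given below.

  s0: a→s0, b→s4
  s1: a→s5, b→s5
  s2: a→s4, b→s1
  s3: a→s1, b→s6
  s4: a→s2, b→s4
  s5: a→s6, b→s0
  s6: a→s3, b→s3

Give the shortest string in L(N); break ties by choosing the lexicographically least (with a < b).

A breadth-first search from s0 reaches an accepting state first via the path s0 → s4 → s2 → s1 → s5 on input baba.
No string of length < 4 is accepted (BFS exhausts all shorter strings without reaching an accepting state), and baba is the lexicographically least accepting string of length 4.

baba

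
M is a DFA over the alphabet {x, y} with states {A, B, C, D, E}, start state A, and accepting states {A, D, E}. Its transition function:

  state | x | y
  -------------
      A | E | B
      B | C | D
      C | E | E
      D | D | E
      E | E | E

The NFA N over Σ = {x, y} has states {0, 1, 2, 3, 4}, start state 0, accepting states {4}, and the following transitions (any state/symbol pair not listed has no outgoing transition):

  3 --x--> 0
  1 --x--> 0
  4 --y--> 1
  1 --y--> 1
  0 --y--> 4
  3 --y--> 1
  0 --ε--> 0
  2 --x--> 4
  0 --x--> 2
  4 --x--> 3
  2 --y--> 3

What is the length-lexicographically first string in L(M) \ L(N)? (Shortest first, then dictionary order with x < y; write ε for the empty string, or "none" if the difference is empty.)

The empty string ε is accepted by M but not by N.
Since ε is the unique shortest string, it is the required witness.

ε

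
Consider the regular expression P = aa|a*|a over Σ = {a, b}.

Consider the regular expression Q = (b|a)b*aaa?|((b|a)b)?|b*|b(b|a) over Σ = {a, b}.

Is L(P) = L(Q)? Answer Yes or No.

The string a is accepted by P but rejected by Q.
So L(P) ≠ L(Q).

No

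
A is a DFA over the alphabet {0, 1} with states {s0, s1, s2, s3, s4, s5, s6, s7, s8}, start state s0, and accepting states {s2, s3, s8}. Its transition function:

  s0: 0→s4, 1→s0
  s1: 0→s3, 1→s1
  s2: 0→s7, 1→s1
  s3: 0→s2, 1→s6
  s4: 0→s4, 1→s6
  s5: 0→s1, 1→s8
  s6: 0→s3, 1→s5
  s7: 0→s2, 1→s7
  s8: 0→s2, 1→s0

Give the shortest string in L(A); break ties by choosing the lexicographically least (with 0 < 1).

010

A breadth-first search from s0 reaches an accepting state first via the path s0 → s4 → s6 → s3 on input 010.
No string of length < 3 is accepted (BFS exhausts all shorter strings without reaching an accepting state), and 010 is the lexicographically least accepting string of length 3.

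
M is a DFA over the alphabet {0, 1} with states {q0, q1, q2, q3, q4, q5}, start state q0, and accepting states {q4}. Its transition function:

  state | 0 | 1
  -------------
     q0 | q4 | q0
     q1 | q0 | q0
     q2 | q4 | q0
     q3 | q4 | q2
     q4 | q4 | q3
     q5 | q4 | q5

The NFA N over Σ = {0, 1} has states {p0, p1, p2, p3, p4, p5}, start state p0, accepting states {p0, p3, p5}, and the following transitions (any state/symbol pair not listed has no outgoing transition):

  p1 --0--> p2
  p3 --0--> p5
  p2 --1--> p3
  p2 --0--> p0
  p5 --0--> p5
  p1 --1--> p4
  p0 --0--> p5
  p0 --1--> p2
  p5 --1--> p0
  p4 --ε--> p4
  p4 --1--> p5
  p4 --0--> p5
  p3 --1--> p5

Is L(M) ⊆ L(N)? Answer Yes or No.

Exploring the product automaton M × N from the start pair (q0, p0), following both machines on each input symbol, reaches 10 state pairs: (q0, p0), (q4, p5), (q0, p2), (q3, p0), (q4, p0), (q0, p3), (q2, p2), (q3, p2), (q0, p5), (q2, p3).
M accepts in {q4} and N accepts in {p0, p3, p5}. The reachable pairs whose M-component is accepting are (q4, p5), (q4, p0); in each of them the N-component is accepting too, so the product for L(M) \ L(N) (M-component accepting, N-component rejecting) has no reachable accepting pair and the difference is empty.
Hence every string in L(M) is also in L(N).

Yes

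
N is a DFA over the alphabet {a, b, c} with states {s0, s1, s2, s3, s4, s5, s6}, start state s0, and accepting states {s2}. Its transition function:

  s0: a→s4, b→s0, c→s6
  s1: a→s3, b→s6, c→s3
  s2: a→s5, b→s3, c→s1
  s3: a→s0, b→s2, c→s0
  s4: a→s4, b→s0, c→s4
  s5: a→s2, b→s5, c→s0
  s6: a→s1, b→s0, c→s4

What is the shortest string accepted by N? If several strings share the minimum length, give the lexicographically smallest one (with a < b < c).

A breadth-first search from s0 reaches an accepting state first via the path s0 → s6 → s1 → s3 → s2 on input caab.
No string of length < 4 is accepted (BFS exhausts all shorter strings without reaching an accepting state), and caab is the lexicographically least accepting string of length 4.

caab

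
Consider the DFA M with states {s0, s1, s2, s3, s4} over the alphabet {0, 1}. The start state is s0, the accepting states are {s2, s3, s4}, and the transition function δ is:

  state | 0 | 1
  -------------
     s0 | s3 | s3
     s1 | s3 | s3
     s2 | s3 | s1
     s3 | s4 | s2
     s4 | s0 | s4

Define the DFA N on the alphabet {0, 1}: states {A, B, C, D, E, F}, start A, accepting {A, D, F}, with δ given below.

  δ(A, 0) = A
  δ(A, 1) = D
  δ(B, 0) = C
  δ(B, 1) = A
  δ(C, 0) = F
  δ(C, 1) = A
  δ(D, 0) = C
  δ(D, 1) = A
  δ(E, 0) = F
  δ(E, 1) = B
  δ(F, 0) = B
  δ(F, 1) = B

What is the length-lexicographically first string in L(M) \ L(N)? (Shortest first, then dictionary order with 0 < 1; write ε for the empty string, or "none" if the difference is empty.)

10

The string 10 is accepted by M but not by N.
No shorter string lies in the difference, and 10 is the lexicographically first length-2 string in L(M) \ L(N).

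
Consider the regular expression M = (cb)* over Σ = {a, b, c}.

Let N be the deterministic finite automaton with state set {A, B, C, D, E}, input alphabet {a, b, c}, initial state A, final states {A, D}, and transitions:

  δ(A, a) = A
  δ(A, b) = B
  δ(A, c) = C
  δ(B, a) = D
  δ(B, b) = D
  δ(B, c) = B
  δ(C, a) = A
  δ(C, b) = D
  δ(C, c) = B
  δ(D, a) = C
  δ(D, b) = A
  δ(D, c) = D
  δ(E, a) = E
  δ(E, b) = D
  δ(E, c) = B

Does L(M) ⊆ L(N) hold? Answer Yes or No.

Converting the expression M to a DFA (subset construction, then merging equivalent states) gives the minimal DFA with states {m0, m1, m2}, start state m0, accepting states {m0} and transitions m0: a→m1, b→m1, c→m2; m1: a→m1, b→m1, c→m1; m2: a→m1, b→m0, c→m1.
Exploring the product automaton M × N from the start pair (m0, A), following both machines on each input symbol, reaches 8 state pairs: (m0, A), (m1, A), (m1, B), (m2, C), (m1, C), (m1, D), (m0, D), (m2, D).
M accepts in {m0} and N accepts in {A, D}. The reachable pairs whose M-component is accepting are (m0, A), (m0, D); in each of them the N-component is accepting too, so the product for L(M) \ L(N) (M-component accepting, N-component rejecting) has no reachable accepting pair and the difference is empty.
Hence every string in L(M) is also in L(N).

Yes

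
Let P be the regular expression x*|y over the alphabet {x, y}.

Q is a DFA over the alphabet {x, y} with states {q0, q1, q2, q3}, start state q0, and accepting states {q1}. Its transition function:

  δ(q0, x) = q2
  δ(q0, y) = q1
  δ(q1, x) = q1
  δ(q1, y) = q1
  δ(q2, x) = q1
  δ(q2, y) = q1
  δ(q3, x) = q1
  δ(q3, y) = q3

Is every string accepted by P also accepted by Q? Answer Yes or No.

The empty string ε is in L(P) but not in L(Q).
So L(P) ⊄ L(Q).

No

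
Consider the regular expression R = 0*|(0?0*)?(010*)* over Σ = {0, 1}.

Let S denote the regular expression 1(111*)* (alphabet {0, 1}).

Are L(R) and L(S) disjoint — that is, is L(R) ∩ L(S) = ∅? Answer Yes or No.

Converting the expression R to a DFA (subset construction, then merging equivalent states) gives the minimal DFA with states {r0, r1, r2}, start state r0, accepting states {r0, r1} and transitions r0: 0→r1, 1→r2; r1: 0→r1, 1→r0; r2: 0→r2, 1→r2.
Converting the expression S to a DFA (subset construction, then merging equivalent states) gives the minimal DFA with states {s0, s1, s2, s3, s4}, start state s0, accepting states {s2, s4} and transitions s0: 0→s1, 1→s2; s1: 0→s1, 1→s1; s2: 0→s1, 1→s3; s3: 0→s1, 1→s4; s4: 0→s1, 1→s4.
Exploring the product automaton R × S from the start pair (r0, s0), following both machines on each input symbol, reaches 7 state pairs: (r0, s0), (r1, s1), (r2, s2), (r0, s1), (r2, s1), (r2, s3), (r2, s4).
R accepts in {r0, r1} and S accepts in {s2, s4}; no reachable pair has both components accepting, so no string drives both machines to acceptance simultaneously and L(R) ∩ L(S) = ∅.
So no string is accepted by both, and the intersection is empty.

Yes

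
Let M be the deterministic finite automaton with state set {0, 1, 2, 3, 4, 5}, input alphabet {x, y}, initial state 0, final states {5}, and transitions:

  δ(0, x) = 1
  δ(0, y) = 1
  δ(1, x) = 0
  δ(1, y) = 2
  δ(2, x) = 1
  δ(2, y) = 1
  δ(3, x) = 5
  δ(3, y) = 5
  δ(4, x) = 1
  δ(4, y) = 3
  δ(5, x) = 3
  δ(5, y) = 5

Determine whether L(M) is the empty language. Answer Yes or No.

The states reachable from the start state are {0, 1, 2}.
None of the accepting states {5} is reachable, so no string is accepted and L(M) = ∅.

Yes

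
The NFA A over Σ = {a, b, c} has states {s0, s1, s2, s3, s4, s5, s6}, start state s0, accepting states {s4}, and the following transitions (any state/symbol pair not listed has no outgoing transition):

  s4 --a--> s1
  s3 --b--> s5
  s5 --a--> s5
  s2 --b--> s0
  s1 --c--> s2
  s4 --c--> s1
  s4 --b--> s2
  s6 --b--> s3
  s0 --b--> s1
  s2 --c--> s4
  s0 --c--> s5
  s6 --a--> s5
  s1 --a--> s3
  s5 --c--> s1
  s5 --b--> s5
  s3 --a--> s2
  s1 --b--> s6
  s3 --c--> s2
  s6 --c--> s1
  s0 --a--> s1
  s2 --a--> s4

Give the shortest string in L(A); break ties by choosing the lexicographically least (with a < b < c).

aca

A breadth-first search from s0 reaches an accepting state first via the path s0 → s1 → s2 → s4 on input aca.
No string of length < 3 is accepted (BFS exhausts all shorter strings without reaching an accepting state), and aca is the lexicographically least accepting string of length 3.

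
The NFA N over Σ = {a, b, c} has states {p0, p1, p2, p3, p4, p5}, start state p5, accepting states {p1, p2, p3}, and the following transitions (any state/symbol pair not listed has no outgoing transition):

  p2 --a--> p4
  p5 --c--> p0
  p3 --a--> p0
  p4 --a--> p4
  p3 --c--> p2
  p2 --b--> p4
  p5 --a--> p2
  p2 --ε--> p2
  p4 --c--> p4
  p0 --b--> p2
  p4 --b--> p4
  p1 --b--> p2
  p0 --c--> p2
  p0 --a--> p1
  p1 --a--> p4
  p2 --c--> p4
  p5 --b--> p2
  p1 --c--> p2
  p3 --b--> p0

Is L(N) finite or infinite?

finite

The useful states (reachable from p5 and able to reach an accepting state) are {p0, p1, p2, p5}.
Restricted to these states the transition graph has no cycle, so every accepting path has bounded length and L is finite.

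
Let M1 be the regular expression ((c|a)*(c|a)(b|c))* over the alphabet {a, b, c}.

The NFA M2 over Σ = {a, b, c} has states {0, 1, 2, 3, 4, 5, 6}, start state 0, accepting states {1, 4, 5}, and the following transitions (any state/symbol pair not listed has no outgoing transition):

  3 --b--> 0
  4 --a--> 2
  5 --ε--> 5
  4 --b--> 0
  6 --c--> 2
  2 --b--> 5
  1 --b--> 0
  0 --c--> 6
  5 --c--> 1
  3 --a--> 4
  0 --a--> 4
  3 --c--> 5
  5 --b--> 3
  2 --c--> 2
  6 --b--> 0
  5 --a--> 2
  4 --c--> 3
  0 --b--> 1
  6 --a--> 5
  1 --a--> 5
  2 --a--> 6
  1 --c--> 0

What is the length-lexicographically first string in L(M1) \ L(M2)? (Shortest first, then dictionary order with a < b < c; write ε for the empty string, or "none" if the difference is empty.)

The empty string ε is accepted by M1 but not by M2.
Since ε is the unique shortest string, it is the required witness.

ε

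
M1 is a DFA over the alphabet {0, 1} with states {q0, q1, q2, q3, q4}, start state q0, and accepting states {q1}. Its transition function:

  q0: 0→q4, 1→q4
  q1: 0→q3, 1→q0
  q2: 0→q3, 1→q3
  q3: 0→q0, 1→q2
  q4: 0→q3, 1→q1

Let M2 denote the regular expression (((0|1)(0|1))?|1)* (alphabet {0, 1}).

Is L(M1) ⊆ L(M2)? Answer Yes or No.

Yes

Converting the expression M2 to a DFA (subset construction, then merging equivalent states) gives the minimal DFA with states {r0, r1, r2}, start state r0, accepting states {r0, r2} and transitions r0: 0→r1, 1→r2; r1: 0→r0, 1→r0; r2: 0→r2, 1→r2.
Exploring the product automaton M1 × M2 from the start pair (q0, r0), following both machines on each input symbol, reaches 13 state pairs: (q0, r0), (q4, r1), (q4, r2), (q3, r0), (q1, r0), (q3, r2), (q1, r2), (q0, r1), (q2, r2), (q3, r1), (q0, r2), (q4, r0), (q2, r0).
M1 accepts in {q1} and M2 accepts in {r0, r2}. The reachable pairs whose M1-component is accepting are (q1, r0), (q1, r2); in each of them the M2-component is accepting too, so the product for L(M1) \ L(M2) (M1-component accepting, M2-component rejecting) has no reachable accepting pair and the difference is empty.
Hence every string in L(M1) is also in L(M2).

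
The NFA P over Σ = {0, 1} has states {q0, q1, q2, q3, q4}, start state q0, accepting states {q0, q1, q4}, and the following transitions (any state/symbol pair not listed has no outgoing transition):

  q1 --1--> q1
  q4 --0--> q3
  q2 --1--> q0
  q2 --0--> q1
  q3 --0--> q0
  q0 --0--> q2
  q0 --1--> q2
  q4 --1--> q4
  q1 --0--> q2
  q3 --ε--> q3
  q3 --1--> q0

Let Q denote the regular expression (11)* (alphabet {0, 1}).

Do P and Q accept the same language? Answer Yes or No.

The string 00 is accepted by P but rejected by Q.
So L(P) ≠ L(Q).

No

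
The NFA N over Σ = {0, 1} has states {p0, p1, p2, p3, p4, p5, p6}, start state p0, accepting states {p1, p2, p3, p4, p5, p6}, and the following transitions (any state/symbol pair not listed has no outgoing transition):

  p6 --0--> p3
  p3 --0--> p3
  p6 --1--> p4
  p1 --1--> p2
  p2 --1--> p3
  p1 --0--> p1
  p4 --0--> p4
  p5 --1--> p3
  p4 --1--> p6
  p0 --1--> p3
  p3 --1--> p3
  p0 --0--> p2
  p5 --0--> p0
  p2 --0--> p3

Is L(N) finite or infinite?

State p3 is reachable from the start and can reach an accepting state, and it lies on the cycle p3 → p3.
Traversing that cycle any number of times yields accepted strings of unbounded length, so the language is infinite.

infinite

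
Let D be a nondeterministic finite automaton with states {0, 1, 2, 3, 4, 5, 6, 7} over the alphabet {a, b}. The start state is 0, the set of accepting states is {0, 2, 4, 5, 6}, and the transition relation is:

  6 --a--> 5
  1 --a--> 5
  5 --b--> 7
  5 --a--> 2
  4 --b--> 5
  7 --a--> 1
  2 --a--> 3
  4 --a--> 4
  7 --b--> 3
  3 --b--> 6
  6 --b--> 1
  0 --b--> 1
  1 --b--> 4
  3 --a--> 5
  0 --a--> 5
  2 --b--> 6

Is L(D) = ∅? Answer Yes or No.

The empty string ε is accepted: the run 0 ends in the accepting state 0.
Since at least one string is accepted, L(D) is not empty.

No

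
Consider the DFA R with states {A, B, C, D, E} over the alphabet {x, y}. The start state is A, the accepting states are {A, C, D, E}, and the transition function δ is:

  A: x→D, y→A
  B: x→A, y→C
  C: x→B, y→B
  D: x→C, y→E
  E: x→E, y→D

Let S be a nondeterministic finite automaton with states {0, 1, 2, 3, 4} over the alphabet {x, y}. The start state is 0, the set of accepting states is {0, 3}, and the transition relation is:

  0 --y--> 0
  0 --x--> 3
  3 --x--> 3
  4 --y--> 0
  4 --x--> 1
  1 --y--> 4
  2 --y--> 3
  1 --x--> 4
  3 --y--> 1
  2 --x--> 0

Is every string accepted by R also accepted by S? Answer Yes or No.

The string xy is in L(R) but not in L(S).
So L(R) ⊄ L(S).

No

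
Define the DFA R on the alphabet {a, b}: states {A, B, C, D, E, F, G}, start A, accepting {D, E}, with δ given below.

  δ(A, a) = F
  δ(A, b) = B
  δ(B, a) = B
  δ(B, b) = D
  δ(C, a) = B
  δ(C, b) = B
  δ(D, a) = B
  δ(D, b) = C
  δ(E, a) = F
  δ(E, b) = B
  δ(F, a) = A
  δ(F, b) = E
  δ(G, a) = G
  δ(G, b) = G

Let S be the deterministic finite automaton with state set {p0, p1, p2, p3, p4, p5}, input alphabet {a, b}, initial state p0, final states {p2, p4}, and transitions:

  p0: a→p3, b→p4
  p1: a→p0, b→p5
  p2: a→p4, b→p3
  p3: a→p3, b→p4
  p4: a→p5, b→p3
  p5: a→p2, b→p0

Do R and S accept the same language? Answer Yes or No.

No

The string bb is accepted by R but rejected by S.
So L(R) ≠ L(S).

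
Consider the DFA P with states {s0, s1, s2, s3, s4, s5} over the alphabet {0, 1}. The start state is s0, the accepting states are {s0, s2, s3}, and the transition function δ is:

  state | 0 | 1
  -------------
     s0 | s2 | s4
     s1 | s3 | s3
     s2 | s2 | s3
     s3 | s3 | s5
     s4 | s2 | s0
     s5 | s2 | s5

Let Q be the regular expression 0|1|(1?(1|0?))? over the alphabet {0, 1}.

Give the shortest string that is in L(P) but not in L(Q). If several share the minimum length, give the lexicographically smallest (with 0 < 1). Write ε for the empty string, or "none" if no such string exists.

The string 00 is accepted by P but not by Q.
No shorter string lies in the difference, and 00 is the lexicographically first length-2 string in L(P) \ L(Q).

00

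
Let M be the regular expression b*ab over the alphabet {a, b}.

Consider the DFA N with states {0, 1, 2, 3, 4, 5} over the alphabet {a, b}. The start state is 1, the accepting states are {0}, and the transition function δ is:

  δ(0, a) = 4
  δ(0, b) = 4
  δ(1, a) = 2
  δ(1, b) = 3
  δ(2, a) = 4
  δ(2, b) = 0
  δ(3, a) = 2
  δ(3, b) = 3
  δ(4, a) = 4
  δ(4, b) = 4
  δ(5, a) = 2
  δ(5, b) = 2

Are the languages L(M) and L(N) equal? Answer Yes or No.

Yes

Converting the expression M to a DFA (subset construction, then merging equivalent states) gives the minimal DFA with states {m0, m1, m2, m3}, start state m0, accepting states {m3} and transitions m0: a→m1, b→m0; m1: a→m2, b→m3; m2: a→m2, b→m2; m3: a→m2, b→m2.
Exploring the product automaton M × N from the start pair (m0, 1), following both machines on each input symbol, reaches 5 state pairs: (m0, 1), (m1, 2), (m0, 3), (m2, 4), (m3, 0).
M accepts in {m3} and N accepts in {0}. In every reachable pair the two components are either both accepting — (m3, 0) — or both non-accepting, so no string is accepted by exactly one of the machines: L(M) \ L(N) and L(N) \ L(M) are both empty.
Hence every string is accepted by M iff it is accepted by N, and the two languages coincide.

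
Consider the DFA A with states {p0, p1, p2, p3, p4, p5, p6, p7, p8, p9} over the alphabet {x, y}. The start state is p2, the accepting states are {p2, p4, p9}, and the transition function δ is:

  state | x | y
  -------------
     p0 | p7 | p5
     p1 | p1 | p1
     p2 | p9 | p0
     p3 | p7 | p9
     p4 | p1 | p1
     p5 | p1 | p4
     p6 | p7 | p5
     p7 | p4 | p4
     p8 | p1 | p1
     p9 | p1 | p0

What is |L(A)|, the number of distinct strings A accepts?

8

The useful subgraph on states {p0, p2, p4, p5, p7, p9} is acyclic, so L(A) is finite; the longest accepting path visits 5 useful states, giving maximum string length 4.
Counting accepting paths from p2 by length: 1 of length 0, 1 of length 1, 3 of length 3, 3 of length 4. Total 8.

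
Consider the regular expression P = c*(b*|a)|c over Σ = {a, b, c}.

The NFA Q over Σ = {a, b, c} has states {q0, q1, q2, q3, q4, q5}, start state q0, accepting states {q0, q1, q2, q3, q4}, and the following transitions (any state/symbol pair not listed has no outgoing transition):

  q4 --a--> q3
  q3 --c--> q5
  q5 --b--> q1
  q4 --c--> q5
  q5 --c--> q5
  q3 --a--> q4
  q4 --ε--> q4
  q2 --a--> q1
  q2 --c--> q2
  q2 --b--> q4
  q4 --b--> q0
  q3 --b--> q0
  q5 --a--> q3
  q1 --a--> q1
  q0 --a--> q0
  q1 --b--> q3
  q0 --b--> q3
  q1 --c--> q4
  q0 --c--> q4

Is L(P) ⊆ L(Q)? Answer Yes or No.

The string cc is in L(P) but not in L(Q).
So L(P) ⊄ L(Q).

No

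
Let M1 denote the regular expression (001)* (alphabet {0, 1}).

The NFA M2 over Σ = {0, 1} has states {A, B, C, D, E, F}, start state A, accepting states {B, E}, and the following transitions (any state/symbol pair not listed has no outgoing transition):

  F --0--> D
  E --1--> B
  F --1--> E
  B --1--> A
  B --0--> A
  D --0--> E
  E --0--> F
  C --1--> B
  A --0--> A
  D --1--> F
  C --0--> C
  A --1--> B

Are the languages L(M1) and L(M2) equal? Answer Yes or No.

No

The empty string ε is accepted by M1 but rejected by M2.
So L(M1) ≠ L(M2).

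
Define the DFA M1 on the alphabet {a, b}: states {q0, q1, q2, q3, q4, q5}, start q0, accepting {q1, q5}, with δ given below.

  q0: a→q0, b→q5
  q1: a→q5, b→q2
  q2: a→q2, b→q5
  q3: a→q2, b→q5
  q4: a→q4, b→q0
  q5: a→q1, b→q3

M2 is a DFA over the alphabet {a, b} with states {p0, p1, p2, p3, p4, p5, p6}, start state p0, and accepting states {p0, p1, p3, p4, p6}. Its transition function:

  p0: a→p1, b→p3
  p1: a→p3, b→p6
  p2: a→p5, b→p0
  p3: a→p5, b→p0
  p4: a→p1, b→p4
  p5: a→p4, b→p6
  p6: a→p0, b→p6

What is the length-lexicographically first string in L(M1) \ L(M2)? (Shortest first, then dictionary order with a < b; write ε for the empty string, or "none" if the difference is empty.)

ba

The string ba is accepted by M1 but not by M2.
No shorter string lies in the difference, and ba is the lexicographically first length-2 string in L(M1) \ L(M2).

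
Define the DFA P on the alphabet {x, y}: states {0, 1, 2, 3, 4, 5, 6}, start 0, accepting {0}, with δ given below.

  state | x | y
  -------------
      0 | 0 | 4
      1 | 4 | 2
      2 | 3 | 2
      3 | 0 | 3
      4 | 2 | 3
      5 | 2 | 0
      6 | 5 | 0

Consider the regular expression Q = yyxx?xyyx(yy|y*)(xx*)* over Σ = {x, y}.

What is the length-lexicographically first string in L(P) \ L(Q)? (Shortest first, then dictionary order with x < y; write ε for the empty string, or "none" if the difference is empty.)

The empty string ε is accepted by P but not by Q.
Since ε is the unique shortest string, it is the required witness.

ε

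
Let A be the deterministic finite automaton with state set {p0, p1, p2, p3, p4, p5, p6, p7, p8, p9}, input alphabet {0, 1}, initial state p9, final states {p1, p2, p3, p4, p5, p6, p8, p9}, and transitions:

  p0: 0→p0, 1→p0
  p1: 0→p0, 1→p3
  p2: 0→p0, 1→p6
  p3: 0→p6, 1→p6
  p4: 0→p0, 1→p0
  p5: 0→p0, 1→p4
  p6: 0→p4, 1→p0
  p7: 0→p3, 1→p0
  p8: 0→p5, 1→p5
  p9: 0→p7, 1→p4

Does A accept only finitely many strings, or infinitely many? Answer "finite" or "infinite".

The useful states (reachable from p9 and able to reach an accepting state) are {p3, p4, p6, p7, p9}.
Restricted to these states the transition graph has no cycle, so every accepting path has bounded length and L is finite.

finite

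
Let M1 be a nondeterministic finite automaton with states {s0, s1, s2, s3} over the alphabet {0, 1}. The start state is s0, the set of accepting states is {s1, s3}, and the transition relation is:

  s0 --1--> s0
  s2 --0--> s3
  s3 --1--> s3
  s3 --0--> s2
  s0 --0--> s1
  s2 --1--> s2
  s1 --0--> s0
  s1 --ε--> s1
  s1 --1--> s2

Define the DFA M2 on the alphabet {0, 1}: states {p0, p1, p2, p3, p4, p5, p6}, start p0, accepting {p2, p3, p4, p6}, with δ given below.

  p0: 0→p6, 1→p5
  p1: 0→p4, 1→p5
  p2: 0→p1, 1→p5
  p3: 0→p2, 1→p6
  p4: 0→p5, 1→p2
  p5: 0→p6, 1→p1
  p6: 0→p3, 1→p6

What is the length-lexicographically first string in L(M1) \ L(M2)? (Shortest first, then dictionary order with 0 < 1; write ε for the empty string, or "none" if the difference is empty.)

The string 01000 is accepted by M1 but not by M2.
No shorter string lies in the difference, and 01000 is the lexicographically first length-5 string in L(M1) \ L(M2).

01000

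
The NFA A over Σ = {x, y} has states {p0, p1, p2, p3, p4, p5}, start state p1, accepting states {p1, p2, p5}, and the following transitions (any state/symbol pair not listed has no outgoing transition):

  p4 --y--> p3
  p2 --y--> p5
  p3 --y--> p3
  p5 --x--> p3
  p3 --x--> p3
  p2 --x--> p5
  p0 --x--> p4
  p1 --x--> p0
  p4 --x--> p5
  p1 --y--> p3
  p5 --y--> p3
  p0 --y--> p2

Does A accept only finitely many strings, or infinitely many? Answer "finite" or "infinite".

finite

The useful states (reachable from p1 and able to reach an accepting state) are {p0, p1, p2, p4, p5}.
Restricted to these states the transition graph has no cycle, so every accepting path has bounded length and L is finite.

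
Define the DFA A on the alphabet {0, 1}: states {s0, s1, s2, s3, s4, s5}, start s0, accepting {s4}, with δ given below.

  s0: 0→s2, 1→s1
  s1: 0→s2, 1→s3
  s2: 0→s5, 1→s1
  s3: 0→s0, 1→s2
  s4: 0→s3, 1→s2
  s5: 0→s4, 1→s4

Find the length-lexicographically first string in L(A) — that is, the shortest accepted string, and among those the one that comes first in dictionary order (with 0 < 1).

A breadth-first search from s0 reaches an accepting state first via the path s0 → s2 → s5 → s4 on input 000.
No string of length < 3 is accepted (BFS exhausts all shorter strings without reaching an accepting state), and 000 is the lexicographically least accepting string of length 3.

000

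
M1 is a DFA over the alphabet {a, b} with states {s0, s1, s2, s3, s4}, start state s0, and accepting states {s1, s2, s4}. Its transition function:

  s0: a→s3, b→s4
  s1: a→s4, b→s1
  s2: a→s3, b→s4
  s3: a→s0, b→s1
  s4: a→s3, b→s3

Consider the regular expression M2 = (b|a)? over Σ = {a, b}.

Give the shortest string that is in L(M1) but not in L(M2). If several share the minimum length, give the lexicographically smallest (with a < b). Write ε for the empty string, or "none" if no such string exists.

ab

The string ab is accepted by M1 but not by M2.
No shorter string lies in the difference, and ab is the lexicographically first length-2 string in L(M1) \ L(M2).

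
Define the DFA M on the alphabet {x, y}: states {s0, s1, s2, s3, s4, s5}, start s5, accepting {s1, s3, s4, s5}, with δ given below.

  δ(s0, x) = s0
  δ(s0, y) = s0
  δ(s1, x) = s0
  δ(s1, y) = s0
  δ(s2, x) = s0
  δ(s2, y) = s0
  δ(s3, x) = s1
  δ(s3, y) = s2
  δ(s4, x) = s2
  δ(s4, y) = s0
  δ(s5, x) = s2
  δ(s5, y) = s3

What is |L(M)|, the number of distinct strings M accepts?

The useful subgraph on states {s1, s3, s5} is acyclic, so L(M) is finite; the longest accepting path visits 3 useful states, giving maximum string length 2.
Counting accepting paths from s5 by length: 1 of length 0, 1 of length 1, 1 of length 2. Total 3.

3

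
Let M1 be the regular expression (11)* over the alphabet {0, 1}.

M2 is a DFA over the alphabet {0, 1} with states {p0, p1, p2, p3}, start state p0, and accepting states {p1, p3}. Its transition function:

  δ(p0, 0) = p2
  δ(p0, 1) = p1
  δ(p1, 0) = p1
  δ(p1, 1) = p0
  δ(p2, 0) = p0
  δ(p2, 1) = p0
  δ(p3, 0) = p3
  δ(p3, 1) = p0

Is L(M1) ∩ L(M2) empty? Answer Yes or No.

Yes

Converting the expression M1 to a DFA (subset construction, then merging equivalent states) gives the minimal DFA with states {r0, r1, r2}, start state r0, accepting states {r0} and transitions r0: 0→r1, 1→r2; r1: 0→r1, 1→r1; r2: 0→r1, 1→r0.
Exploring the product automaton M1 × M2 from the start pair (r0, p0), following both machines on each input symbol, reaches 5 state pairs: (r0, p0), (r1, p2), (r2, p1), (r1, p0), (r1, p1).
M1 accepts in {r0} and M2 accepts in {p1, p3}; no reachable pair has both components accepting, so no string drives both machines to acceptance simultaneously and L(M1) ∩ L(M2) = ∅.
So no string is accepted by both, and the intersection is empty.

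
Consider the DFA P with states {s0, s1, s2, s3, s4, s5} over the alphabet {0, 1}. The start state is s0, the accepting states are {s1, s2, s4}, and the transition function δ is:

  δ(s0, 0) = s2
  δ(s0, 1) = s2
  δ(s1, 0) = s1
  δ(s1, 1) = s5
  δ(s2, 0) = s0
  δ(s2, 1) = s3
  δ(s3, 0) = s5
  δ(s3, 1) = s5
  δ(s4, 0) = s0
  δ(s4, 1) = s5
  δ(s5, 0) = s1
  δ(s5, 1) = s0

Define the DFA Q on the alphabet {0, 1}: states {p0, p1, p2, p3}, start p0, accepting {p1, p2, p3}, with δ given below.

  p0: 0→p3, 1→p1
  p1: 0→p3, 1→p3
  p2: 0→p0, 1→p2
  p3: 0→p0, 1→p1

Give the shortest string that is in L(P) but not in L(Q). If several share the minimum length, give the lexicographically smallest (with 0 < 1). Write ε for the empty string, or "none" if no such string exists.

The string 100 is accepted by P but not by Q.
No shorter string lies in the difference, and 100 is the lexicographically first length-3 string in L(P) \ L(Q).

100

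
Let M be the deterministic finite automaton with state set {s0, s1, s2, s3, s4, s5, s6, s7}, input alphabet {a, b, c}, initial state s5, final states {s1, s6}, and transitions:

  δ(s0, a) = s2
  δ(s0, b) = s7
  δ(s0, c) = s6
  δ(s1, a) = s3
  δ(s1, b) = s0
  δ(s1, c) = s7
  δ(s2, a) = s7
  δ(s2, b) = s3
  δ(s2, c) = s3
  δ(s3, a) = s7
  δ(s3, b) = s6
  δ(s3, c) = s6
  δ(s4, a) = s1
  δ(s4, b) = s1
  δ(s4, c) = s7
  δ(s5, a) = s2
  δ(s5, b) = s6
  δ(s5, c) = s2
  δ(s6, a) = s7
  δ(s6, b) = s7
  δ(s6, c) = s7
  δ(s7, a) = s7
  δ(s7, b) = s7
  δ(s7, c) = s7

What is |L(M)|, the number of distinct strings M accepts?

9

The useful subgraph on states {s2, s3, s5, s6} is acyclic, so L(M) is finite; the longest accepting path visits 4 useful states, giving maximum string length 3.
Counting accepting paths from s5 by length: 1 of length 1, 8 of length 3. Total 9.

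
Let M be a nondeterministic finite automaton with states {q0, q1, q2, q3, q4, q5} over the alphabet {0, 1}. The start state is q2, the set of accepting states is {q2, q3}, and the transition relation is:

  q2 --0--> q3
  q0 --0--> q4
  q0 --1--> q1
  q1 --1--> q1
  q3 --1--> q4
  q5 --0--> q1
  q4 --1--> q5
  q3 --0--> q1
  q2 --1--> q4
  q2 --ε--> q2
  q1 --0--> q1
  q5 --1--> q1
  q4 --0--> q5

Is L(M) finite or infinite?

The useful states (reachable from q2 and able to reach an accepting state) are {q2, q3}.
Restricted to these states the transition graph has no cycle, so every accepting path has bounded length and L is finite.

finite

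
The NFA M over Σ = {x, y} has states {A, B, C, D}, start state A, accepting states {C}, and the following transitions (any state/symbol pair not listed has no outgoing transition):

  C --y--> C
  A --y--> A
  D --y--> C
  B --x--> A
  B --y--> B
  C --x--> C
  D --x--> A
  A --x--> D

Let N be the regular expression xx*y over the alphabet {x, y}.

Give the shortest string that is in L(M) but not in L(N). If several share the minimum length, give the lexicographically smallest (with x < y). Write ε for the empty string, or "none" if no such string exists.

xyx

The string xyx is accepted by M but not by N.
No shorter string lies in the difference, and xyx is the lexicographically first length-3 string in L(M) \ L(N).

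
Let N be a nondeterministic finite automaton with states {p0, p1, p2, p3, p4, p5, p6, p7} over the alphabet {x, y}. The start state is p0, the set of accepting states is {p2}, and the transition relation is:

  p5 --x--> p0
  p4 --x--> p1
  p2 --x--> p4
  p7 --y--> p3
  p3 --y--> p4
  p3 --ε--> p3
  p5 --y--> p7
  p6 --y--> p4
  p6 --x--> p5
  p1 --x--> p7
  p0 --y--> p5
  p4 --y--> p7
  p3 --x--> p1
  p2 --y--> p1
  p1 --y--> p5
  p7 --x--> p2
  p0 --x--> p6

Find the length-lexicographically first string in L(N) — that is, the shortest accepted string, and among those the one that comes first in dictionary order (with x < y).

yyx

A breadth-first search from p0 reaches an accepting state first via the path p0 → p5 → p7 → p2 on input yyx.
No string of length < 3 is accepted (BFS exhausts all shorter strings without reaching an accepting state), and yyx is the lexicographically least accepting string of length 3.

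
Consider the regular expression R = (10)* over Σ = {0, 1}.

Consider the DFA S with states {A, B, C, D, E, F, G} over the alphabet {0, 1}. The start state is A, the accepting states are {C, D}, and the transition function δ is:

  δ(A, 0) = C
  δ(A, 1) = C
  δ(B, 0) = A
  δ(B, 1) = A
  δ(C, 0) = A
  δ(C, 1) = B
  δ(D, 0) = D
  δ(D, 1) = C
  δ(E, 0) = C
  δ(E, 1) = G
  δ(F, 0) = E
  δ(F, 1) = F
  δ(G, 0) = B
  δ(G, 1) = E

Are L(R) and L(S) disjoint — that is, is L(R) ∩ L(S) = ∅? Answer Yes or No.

Yes

Converting the expression R to a DFA (subset construction, then merging equivalent states) gives the minimal DFA with states {r0, r1, r2}, start state r0, accepting states {r0} and transitions r0: 0→r1, 1→r2; r1: 0→r1, 1→r1; r2: 0→r0, 1→r1.
Exploring the product automaton R × S from the start pair (r0, A), following both machines on each input symbol, reaches 5 state pairs: (r0, A), (r1, C), (r2, C), (r1, A), (r1, B).
R accepts in {r0} and S accepts in {C, D}; no reachable pair has both components accepting, so no string drives both machines to acceptance simultaneously and L(R) ∩ L(S) = ∅.
So no string is accepted by both, and the intersection is empty.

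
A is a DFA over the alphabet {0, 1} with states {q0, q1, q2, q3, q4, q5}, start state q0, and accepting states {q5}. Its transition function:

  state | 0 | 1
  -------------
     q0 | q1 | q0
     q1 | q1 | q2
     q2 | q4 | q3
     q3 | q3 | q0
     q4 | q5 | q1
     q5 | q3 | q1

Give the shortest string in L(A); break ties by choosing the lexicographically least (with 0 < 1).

0100

A breadth-first search from q0 reaches an accepting state first via the path q0 → q1 → q2 → q4 → q5 on input 0100.
No string of length < 4 is accepted (BFS exhausts all shorter strings without reaching an accepting state), and 0100 is the lexicographically least accepting string of length 4.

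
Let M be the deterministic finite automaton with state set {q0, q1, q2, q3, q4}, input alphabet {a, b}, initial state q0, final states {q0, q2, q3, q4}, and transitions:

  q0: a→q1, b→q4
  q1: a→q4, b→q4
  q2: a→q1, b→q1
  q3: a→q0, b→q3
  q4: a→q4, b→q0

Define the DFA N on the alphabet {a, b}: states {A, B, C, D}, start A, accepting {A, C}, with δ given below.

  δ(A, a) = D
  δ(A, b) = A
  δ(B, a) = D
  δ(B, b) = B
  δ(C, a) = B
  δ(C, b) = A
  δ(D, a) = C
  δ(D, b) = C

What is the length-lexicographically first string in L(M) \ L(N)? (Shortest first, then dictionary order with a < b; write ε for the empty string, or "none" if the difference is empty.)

The string ba is accepted by M but not by N.
No shorter string lies in the difference, and ba is the lexicographically first length-2 string in L(M) \ L(N).

ba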